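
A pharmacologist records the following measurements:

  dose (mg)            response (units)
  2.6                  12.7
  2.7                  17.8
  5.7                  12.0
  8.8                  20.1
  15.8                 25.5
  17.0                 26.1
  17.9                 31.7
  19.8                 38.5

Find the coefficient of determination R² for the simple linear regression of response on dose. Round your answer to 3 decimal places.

0.839

n = 8, Σx = 90.3, Σy = 184.4, Σxy = 2502.69, Σx² = 1375.07, Σy² = 4844.74
Sxx = Σx² − (Σx)²/n = 1375.07 − 1019.26125 = 355.80875
Sxy = Σxy − (Σx)(Σy)/n = 2502.69 − 2081.415 = 421.275
Syy = Σy² − (Σy)²/n = 4844.74 − 4250.42 = 594.32
R² = Sxy²/(Sxx·Syy) = (421.275)²/(355.80875·594.32) = 0.839256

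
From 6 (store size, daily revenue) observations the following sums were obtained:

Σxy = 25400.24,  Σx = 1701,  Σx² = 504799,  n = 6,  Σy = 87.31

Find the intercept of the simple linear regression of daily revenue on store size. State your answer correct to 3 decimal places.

Sxx = Σx² − (Σx)²/n = 504799 − 482233.5 = 22565.5
Sxy = Σxy − (Σx)(Σy)/n = 25400.24 − 24752.385 = 647.855
b = Sxy/Sxx = 647.855/22565.5 = 0.028710
a = ȳ − b·x̄ = 14.551667 − 0.028710·283.5 = 6.412388

6.412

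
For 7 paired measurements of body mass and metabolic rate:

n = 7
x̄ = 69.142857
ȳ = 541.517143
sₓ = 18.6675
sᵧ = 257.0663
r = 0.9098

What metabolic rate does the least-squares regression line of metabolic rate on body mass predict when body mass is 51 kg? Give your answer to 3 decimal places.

314.211

b = r · sᵧ/sₓ = 0.9098 · 257.0663/18.6675 = 12.528669
a = ȳ − b·x̄ = 541.517143 − 12.528669·69.142857 = -324.750793
ŷ(51) = a + b·51 = -324.750793 + 12.528669·51 = 314.211302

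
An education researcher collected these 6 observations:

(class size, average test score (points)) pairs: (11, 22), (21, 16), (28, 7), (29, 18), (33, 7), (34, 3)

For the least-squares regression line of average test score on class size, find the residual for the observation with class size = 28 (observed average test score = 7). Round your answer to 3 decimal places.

n = 6, Σx = 156, Σy = 73, Σxy = 1629, Σx² = 4432
Sxx = Σx² − (Σx)²/n = 4432 − 4056 = 376
Sxy = Σxy − (Σx)(Σy)/n = 1629 − 1898 = -269
b = Sxy/Sxx = -269/376 = -0.715426
a = ȳ − b·x̄ = 12.166667 − (-0.715426)·26 = 30.767730
ŷ(28) = 30.767730 + (-0.715426)·28 = 10.735816
residual = y − ŷ = 7 − 10.735816 = -3.735816

-3.736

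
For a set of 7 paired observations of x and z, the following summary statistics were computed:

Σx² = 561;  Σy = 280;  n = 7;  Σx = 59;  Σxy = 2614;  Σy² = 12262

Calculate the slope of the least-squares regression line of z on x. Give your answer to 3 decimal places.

3.987

Sxx = Σx² − (Σx)²/n = 561 − 497.285714 = 63.714286
Sxy = Σxy − (Σx)(Σy)/n = 2614 − 2360 = 254
b = Sxy/Sxx = 254/63.714286 = 3.986547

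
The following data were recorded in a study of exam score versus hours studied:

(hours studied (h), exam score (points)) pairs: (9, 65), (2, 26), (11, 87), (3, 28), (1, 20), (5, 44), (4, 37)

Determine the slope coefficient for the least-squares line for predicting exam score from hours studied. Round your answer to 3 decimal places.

6.476

n = 7, Σx = 35, Σy = 307, Σxy = 2066, Σx² = 257
Sxx = Σx² − (Σx)²/n = 257 − 175 = 82
Sxy = Σxy − (Σx)(Σy)/n = 2066 − 1535 = 531
b = Sxy/Sxx = 531/82 = 6.475610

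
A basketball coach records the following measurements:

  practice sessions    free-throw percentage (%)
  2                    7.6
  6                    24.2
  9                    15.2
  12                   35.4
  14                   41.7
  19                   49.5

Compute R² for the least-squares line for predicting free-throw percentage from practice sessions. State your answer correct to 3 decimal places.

n = 6, Σx = 62, Σy = 173.6, Σxy = 2246.3, Σx² = 822, Σy² = 6316.74
Sxx = Σx² − (Σx)²/n = 822 − 640.666667 = 181.333333
Sxy = Σxy − (Σx)(Σy)/n = 2246.3 − 1793.866667 = 452.433333
Syy = Σy² − (Σy)²/n = 6316.74 − 5022.826667 = 1293.913333
R² = Sxy²/(Sxx·Syy) = (452.433333)²/(181.333333·1293.913333) = 0.872421

0.872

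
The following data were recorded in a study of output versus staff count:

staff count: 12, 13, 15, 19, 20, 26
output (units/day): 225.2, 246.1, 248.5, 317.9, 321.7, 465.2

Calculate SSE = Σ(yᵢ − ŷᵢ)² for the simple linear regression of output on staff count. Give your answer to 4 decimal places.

n = 6, Σx = 105, Σy = 1824.6, Σxy = 34198.5, Σx² = 1975, Σy² = 593994.84
Sxx = Σx² − (Σx)²/n = 1975 − 1837.5 = 137.5
Sxy = Σxy − (Σx)(Σy)/n = 34198.5 − 31930.5 = 2268
Syy = Σy² − (Σy)²/n = 593994.84 − 554860.86 = 39133.98
b = Sxy/Sxx = 2268/137.5 = 16.494545
SSE = Syy − b·Sxy = 39133.98 − 16.494545·2268 = 1724.350909

1724.3509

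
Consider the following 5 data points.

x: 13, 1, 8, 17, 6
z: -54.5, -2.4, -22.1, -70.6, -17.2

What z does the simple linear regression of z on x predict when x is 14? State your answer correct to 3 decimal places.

-55.759

n = 5, Σx = 45, Σy = -166.8, Σxy = -2191.1, Σx² = 559
Sxx = Σx² − (Σx)²/n = 559 − 405 = 154
Sxy = Σxy − (Σx)(Σy)/n = -2191.1 − (-1501.2) = -689.9
b = Sxy/Sxx = -689.9/154 = -4.479870
a = ȳ − b·x̄ = -33.36 − (-4.479870)·9 = 6.958831
ŷ(14) = a + b·14 = 6.958831 + (-4.479870)·14 = -55.759351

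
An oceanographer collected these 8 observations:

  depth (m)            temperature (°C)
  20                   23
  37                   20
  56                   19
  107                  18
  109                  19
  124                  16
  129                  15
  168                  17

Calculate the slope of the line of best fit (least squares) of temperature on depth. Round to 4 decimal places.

-0.0410

n = 8, Σx = 750, Σy = 147, Σxy = 13036, Σx² = 88476
Sxx = Σx² − (Σx)²/n = 88476 − 70312.5 = 18163.5
Sxy = Σxy − (Σx)(Σy)/n = 13036 − 13781.25 = -745.25
b = Sxy/Sxx = -745.25/18163.5 = -0.041030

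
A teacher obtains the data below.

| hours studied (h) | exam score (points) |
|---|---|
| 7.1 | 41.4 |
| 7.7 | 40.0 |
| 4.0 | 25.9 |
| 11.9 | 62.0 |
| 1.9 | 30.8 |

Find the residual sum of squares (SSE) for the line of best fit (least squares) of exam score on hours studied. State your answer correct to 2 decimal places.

n = 5, Σx = 32.6, Σy = 200.1, Σxy = 1501.86, Σx² = 270.92, Σy² = 8777.41
Sxx = Σx² − (Σx)²/n = 270.92 − 212.552 = 58.368
Sxy = Σxy − (Σx)(Σy)/n = 1501.86 − 1304.652 = 197.208
Syy = Σy² − (Σy)²/n = 8777.41 − 8008.002 = 769.408
b = Sxy/Sxx = 197.208/58.368 = 3.378701
SSE = Syy − b·Sxy = 769.408 − 3.378701·197.208 = 103.101201

103.10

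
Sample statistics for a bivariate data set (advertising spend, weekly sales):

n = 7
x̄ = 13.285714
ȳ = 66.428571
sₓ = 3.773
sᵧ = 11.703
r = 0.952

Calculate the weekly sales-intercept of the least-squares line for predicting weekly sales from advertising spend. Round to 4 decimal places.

27.1973

b = r · sᵧ/sₓ = 0.952 · 11.703/3.773 = 2.952891
a = ȳ − b·x̄ = 66.428571 − 2.952891·13.285714 = 27.197312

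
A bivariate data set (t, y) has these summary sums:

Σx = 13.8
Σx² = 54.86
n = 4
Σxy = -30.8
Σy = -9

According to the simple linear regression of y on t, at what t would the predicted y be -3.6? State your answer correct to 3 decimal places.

Sxx = Σx² − (Σx)²/n = 54.86 − 47.61 = 7.25
Sxy = Σxy − (Σx)(Σy)/n = -30.8 − (-31.05) = 0.25
b = Sxy/Sxx = 0.25/7.25 = 0.034483
a = ȳ − b·x̄ = -2.25 − 0.034483·3.45 = -2.368966
Set a + b·x = -3.6: x = (-3.6 − (-2.368966)) / 0.034483 = -35.7

-35.700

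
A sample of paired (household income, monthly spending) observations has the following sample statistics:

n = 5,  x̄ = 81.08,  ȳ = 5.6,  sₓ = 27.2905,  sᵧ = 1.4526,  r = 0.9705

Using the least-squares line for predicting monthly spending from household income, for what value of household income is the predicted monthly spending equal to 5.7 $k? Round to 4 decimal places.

83.0158

b = r · sᵧ/sₓ = 0.9705 · 1.4526/27.2905 = 0.051657
a = ȳ − b·x̄ = 5.6 − 0.051657·81.08 = 1.411642
Set a + b·x = 5.7: x = (5.7 − 1.411642) / 0.051657 = 83.015842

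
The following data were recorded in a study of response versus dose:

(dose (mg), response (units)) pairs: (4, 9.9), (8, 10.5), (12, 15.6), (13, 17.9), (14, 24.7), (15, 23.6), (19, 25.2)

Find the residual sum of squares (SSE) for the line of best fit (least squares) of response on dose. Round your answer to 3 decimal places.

40.820

n = 7, Σx = 85, Σy = 127.4, Σxy = 1722.1, Σx² = 1175, Σy² = 2574.12
Sxx = Σx² − (Σx)²/n = 1175 − 1032.142857 = 142.857143
Sxy = Σxy − (Σx)(Σy)/n = 1722.1 − 1547 = 175.1
Syy = Σy² − (Σy)²/n = 2574.12 − 2318.68 = 255.44
b = Sxy/Sxx = 175.1/142.857143 = 1.2257
SSE = Syy − b·Sxy = 255.44 − 1.2257·175.1 = 40.81993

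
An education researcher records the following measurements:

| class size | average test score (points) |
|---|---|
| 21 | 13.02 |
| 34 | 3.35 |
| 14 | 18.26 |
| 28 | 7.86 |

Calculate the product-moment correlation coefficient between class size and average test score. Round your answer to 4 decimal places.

n = 4, Σx = 97, Σy = 42.49, Σxy = 863.04, Σx² = 2577, Σy² = 575.9501
Sxx = Σx² − (Σx)²/n = 2577 − 2352.25 = 224.75
Sxy = Σxy − (Σx)(Σy)/n = 863.04 − 1030.3825 = -167.3425
Syy = Σy² − (Σy)²/n = 575.9501 − 451.350025 = 124.600075
r = Sxy/√(Sxx·Syy) = -167.3425/√(28003.866856) = -167.3425/167.343559 = -0.999994

-1.0000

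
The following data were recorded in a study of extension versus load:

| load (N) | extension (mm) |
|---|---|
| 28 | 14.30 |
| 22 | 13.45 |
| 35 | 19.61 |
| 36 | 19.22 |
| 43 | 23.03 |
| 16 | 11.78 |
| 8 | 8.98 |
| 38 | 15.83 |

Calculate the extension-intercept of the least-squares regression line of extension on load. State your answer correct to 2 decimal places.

5.74

n = 8, Σx = 226, Σy = 126.2, Σxy = 3926.72, Σx² = 7402
Sxx = Σx² − (Σx)²/n = 7402 − 6384.5 = 1017.5
Sxy = Σxy − (Σx)(Σy)/n = 3926.72 − 3565.15 = 361.57
b = Sxy/Sxx = 361.57/1017.5 = 0.355351
a = ȳ − b·x̄ = 15.775 − 0.355351·28.25 = 5.736324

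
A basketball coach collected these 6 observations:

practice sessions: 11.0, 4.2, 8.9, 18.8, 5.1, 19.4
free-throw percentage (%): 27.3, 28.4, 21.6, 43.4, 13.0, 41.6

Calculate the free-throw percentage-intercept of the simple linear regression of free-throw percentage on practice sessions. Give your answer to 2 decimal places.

12.00

n = 6, Σx = 67.4, Σy = 175.3, Σxy = 2301.08, Σx² = 973.66
Sxx = Σx² − (Σx)²/n = 973.66 − 757.126667 = 216.533333
Sxy = Σxy − (Σx)(Σy)/n = 2301.08 − 1969.203333 = 331.876667
b = Sxy/Sxx = 331.876667/216.533333 = 1.532682
a = ȳ − b·x̄ = 29.216667 − 1.532682·11.233333 = 11.999543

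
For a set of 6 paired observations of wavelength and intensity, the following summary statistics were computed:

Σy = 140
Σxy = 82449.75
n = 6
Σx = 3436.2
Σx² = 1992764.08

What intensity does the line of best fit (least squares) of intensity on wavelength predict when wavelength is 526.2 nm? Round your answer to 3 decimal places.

19.083

Sxx = Σx² − (Σx)²/n = 1992764.08 − 1967911.74 = 24852.34
Sxy = Σxy − (Σx)(Σy)/n = 82449.75 − 80178 = 2271.75
b = Sxy/Sxx = 2271.75/24852.34 = 0.091410
a = ȳ − b·x̄ = 23.333333 − 0.091410·572.7 = -29.017118
ŷ(526.2) = a + b·526.2 = -29.017118 + 0.091410·526.2 = 19.082773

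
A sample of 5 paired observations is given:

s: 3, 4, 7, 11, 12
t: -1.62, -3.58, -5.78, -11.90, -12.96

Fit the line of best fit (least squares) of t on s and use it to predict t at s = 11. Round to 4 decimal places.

n = 5, Σx = 37, Σy = -35.84, Σxy = -346.06, Σx² = 339
Sxx = Σx² − (Σx)²/n = 339 − 273.8 = 65.2
Sxy = Σxy − (Σx)(Σy)/n = -346.06 − (-265.216) = -80.844
b = Sxy/Sxx = -80.844/65.2 = -1.239939
a = ȳ − b·x̄ = -7.168 − (-1.239939)·7.4 = 2.007546
ŷ(11) = a + b·11 = 2.007546 + (-1.239939)·11 = -11.631779

-11.6318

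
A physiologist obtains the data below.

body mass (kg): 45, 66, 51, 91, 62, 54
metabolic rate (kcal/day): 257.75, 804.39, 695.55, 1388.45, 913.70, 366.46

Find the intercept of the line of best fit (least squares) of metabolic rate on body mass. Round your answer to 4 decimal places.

n = 6, Σx = 369, Σy = 4426.3, Σxy = 302948.73, Σx² = 24023
Sxx = Σx² − (Σx)²/n = 24023 − 22693.5 = 1329.5
Sxy = Σxy − (Σx)(Σy)/n = 302948.73 − 272217.45 = 30731.28
b = Sxy/Sxx = 30731.28/1329.5 = 23.114915
a = ȳ − b·x̄ = 737.716667 − 23.114915·61.5 = -683.850629

-683.8506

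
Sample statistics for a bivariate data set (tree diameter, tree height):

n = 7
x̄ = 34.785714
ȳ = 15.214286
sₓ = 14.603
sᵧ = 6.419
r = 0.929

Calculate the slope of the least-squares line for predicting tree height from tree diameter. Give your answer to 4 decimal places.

b = r · sᵧ/sₓ = 0.929 · 6.419/14.603 = 0.408358

0.4084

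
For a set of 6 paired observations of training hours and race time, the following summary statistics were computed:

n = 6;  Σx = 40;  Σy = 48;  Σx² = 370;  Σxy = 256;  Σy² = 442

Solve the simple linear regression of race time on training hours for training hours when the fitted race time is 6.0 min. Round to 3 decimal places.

9.896

Sxx = Σx² − (Σx)²/n = 370 − 266.666667 = 103.333333
Sxy = Σxy − (Σx)(Σy)/n = 256 − 320 = -64
b = Sxy/Sxx = -64/103.333333 = -0.619355
a = ȳ − b·x̄ = 8 − (-0.619355)·6.666667 = 12.129032
Set a + b·x = 6.0: x = (6.0 − 12.129032) / (-0.619355) = 9.895833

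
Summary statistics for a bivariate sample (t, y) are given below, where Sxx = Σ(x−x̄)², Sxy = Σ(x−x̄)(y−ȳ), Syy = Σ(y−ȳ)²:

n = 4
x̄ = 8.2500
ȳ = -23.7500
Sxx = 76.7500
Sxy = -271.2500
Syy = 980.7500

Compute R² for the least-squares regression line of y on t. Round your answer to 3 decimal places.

R² = Sxy²/(Sxx·Syy) = (-271.25)²/(76.75·980.75) = 0.977469

0.977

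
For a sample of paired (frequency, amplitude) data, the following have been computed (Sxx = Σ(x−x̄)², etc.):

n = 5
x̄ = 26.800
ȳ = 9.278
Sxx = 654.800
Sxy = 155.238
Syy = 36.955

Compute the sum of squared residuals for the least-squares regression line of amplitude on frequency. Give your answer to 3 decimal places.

0.152

b = Sxy/Sxx = 155.238/654.8 = 0.237077
SSE = Syy − b·Sxy = 36.955 − 0.237077·155.238 = 0.151645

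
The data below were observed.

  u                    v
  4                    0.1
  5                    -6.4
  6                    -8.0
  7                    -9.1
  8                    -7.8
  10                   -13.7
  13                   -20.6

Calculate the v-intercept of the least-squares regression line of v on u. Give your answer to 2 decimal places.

5.67

n = 7, Σx = 53, Σy = -65.5, Σxy = -610.5, Σx² = 459
Sxx = Σx² − (Σx)²/n = 459 − 401.285714 = 57.714286
Sxy = Σxy − (Σx)(Σy)/n = -610.5 − (-495.928571) = -114.571429
b = Sxy/Sxx = -114.571429/57.714286 = -1.985149
a = ȳ − b·x̄ = -9.357143 − (-1.985149)·7.571429 = 5.673267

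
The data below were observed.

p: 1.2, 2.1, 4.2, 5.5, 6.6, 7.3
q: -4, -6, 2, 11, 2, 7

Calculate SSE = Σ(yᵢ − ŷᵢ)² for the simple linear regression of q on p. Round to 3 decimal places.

n = 6, Σx = 26.9, Σy = 12, Σxy = 115.8, Σx² = 150.59, Σy² = 230
Sxx = Σx² − (Σx)²/n = 150.59 − 120.601667 = 29.988333
Sxy = Σxy − (Σx)(Σy)/n = 115.8 − 53.8 = 62
Syy = Σy² − (Σy)²/n = 230 − 24 = 206
b = Sxy/Sxx = 62/29.988333 = 2.067471
SSE = Syy − b·Sxy = 206 − 2.067471·62 = 77.816818

77.817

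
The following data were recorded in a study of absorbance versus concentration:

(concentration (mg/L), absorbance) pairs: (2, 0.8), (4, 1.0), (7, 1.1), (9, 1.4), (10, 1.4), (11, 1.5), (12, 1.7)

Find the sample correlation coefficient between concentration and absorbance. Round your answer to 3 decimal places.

n = 7, Σx = 55, Σy = 8.9, Σxy = 76.8, Σx² = 515, Σy² = 11.91
Sxx = Σx² − (Σx)²/n = 515 − 432.142857 = 82.857143
Sxy = Σxy − (Σx)(Σy)/n = 76.8 − 69.928571 = 6.871429
Syy = Σy² − (Σy)²/n = 11.91 − 11.315714 = 0.594286
r = Sxy/√(Sxx·Syy) = 6.871429/√(49.240816) = 6.871429/7.017180 = 0.979229

0.979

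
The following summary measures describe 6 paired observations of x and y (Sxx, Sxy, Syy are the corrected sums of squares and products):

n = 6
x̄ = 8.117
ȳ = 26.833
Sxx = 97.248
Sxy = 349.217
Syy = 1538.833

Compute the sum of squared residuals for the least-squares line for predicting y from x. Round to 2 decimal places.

284.80

b = Sxy/Sxx = 349.217/97.248 = 3.590994
SSE = Syy − b·Sxy = 1538.833 − 3.590994·349.217 = 284.796793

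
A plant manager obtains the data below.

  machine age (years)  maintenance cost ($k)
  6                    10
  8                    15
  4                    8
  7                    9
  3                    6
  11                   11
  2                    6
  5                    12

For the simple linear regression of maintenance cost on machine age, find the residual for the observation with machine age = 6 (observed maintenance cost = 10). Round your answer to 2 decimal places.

0.19

n = 8, Σx = 46, Σy = 77, Σxy = 486, Σx² = 324
Sxx = Σx² − (Σx)²/n = 324 − 264.5 = 59.5
Sxy = Σxy − (Σx)(Σy)/n = 486 − 442.75 = 43.25
b = Sxy/Sxx = 43.25/59.5 = 0.726891
a = ȳ − b·x̄ = 9.625 − 0.726891·5.75 = 5.445378
ŷ(6) = 5.445378 + 0.726891·6 = 9.806723
residual = y − ŷ = 10 − 9.806723 = 0.193277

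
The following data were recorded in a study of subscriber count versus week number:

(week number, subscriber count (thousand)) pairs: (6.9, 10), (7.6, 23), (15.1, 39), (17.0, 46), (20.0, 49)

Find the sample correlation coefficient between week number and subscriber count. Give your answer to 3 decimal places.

0.965

n = 5, Σx = 66.6, Σy = 167, Σxy = 2594.7, Σx² = 1022.38, Σy² = 6667
Sxx = Σx² − (Σx)²/n = 1022.38 − 887.112 = 135.268
Sxy = Σxy − (Σx)(Σy)/n = 2594.7 − 2224.44 = 370.26
Syy = Σy² − (Σy)²/n = 6667 − 5577.8 = 1089.2
r = Sxy/√(Sxx·Syy) = 370.26/√(147333.9056) = 370.26/383.840990 = 0.964618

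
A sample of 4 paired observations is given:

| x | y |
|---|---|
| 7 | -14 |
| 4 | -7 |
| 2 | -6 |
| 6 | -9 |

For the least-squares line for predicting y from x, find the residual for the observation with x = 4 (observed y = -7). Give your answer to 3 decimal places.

0.932

n = 4, Σx = 19, Σy = -36, Σxy = -192, Σx² = 105
Sxx = Σx² − (Σx)²/n = 105 − 90.25 = 14.75
Sxy = Σxy − (Σx)(Σy)/n = -192 − (-171) = -21
b = Sxy/Sxx = -21/14.75 = -1.423729
a = ȳ − b·x̄ = -9 − (-1.423729)·4.75 = -2.237288
ŷ(4) = -2.237288 + (-1.423729)·4 = -7.932203
residual = y − ŷ = -7 − (-7.932203) = 0.932203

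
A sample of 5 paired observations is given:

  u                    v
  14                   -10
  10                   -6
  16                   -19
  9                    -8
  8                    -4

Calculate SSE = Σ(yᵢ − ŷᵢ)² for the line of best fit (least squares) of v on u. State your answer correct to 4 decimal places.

n = 5, Σx = 57, Σy = -47, Σxy = -608, Σx² = 697, Σy² = 577
Sxx = Σx² − (Σx)²/n = 697 − 649.8 = 47.2
Sxy = Σxy − (Σx)(Σy)/n = -608 − (-535.8) = -72.2
Syy = Σy² − (Σy)²/n = 577 − 441.8 = 135.2
b = Sxy/Sxx = -72.2/47.2 = -1.529661
SSE = Syy − b·Sxy = 135.2 − (-1.529661)·(-72.2) = 24.758475

24.7585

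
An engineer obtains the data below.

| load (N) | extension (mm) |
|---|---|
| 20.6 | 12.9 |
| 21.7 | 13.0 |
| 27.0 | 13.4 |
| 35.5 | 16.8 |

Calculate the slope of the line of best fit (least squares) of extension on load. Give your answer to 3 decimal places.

0.261

n = 4, Σx = 104.8, Σy = 56.1, Σxy = 1506.04, Σx² = 2884.5
Sxx = Σx² − (Σx)²/n = 2884.5 − 2745.76 = 138.74
Sxy = Σxy − (Σx)(Σy)/n = 1506.04 − 1469.82 = 36.22
b = Sxy/Sxx = 36.22/138.74 = 0.261064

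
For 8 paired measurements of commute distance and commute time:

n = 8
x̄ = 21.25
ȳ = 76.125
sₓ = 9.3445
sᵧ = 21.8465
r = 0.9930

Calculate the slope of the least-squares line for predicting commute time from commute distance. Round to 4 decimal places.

2.3215

b = r · sᵧ/sₓ = 0.993 · 21.8465/9.3445 = 2.321534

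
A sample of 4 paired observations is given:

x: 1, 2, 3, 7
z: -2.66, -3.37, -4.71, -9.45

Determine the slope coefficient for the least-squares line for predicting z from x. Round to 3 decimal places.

n = 4, Σx = 13, Σy = -20.19, Σxy = -89.68, Σx² = 63
Sxx = Σx² − (Σx)²/n = 63 − 42.25 = 20.75
Sxy = Σxy − (Σx)(Σy)/n = -89.68 − (-65.6175) = -24.0625
b = Sxy/Sxx = -24.0625/20.75 = -1.159639

-1.160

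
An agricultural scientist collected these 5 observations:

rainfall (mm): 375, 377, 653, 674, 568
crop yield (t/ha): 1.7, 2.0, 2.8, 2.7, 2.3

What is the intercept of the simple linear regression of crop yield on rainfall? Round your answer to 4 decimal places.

n = 5, Σx = 2647, Σy = 11.5, Σxy = 6346.1, Σx² = 1486063
Sxx = Σx² − (Σx)²/n = 1486063 − 1401321.8 = 84741.2
Sxy = Σxy − (Σx)(Σy)/n = 6346.1 − 6088.1 = 258
b = Sxy/Sxx = 258/84741.2 = 0.003045
a = ȳ − b·x̄ = 2.3 − 0.003045·529.4 = 0.688208

0.6882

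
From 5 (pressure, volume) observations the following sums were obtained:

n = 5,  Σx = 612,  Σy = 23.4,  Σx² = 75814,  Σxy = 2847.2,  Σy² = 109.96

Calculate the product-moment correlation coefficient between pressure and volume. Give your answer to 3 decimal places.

Sxx = Σx² − (Σx)²/n = 75814 − 74908.8 = 905.2
Sxy = Σxy − (Σx)(Σy)/n = 2847.2 − 2864.16 = -16.96
Syy = Σy² − (Σy)²/n = 109.96 − 109.512 = 0.448
r = Sxy/√(Sxx·Syy) = -16.96/√(405.5296) = -16.96/20.137766 = -0.842199

-0.842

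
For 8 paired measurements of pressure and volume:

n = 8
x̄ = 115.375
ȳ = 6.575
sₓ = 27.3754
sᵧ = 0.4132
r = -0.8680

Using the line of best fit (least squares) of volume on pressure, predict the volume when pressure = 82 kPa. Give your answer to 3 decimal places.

b = r · sᵧ/sₓ = -0.868 · 0.4132/27.3754 = -0.013101
a = ȳ − b·x̄ = 6.575 − (-0.013101)·115.375 = 8.086580
ŷ(82) = a + b·82 = 8.086580 + (-0.013101)·82 = 7.012261

7.012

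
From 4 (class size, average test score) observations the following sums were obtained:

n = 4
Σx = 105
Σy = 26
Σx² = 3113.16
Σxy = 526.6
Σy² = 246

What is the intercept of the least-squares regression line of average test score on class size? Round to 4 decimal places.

17.9661

Sxx = Σx² − (Σx)²/n = 3113.16 − 2756.25 = 356.91
Sxy = Σxy − (Σx)(Σy)/n = 526.6 − 682.5 = -155.9
b = Sxy/Sxx = -155.9/356.91 = -0.436805
a = ȳ − b·x̄ = 6.5 − (-0.436805)·26.25 = 17.966126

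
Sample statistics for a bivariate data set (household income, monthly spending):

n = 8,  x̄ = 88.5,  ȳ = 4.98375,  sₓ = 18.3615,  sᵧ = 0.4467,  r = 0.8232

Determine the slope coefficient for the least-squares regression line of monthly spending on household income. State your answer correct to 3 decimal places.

0.020

b = r · sᵧ/sₓ = 0.8232 · 0.4467/18.3615 = 0.020027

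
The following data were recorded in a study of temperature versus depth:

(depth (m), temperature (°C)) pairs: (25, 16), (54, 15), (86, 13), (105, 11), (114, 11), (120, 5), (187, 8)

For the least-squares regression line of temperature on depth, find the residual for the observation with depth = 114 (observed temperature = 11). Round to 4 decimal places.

0.6300

n = 7, Σx = 691, Σy = 79, Σxy = 6833, Σx² = 84327
Sxx = Σx² − (Σx)²/n = 84327 − 68211.571429 = 16115.428571
Sxy = Σxy − (Σx)(Σy)/n = 6833 − 7798.428571 = -965.428571
b = Sxy/Sxx = -965.428571/16115.428571 = -0.059907
a = ȳ − b·x̄ = 11.285714 − (-0.059907)·98.714286 = 17.199401
ŷ(114) = 17.199401 + (-0.059907)·114 = 10.369991
residual = y − ŷ = 11 − 10.369991 = 0.630009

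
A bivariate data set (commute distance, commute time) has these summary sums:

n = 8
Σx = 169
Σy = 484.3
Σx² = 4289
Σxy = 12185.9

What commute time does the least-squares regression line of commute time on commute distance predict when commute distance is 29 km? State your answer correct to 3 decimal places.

Sxx = Σx² − (Σx)²/n = 4289 − 3570.125 = 718.875
Sxy = Σxy − (Σx)(Σy)/n = 12185.9 − 10230.8375 = 1955.0625
b = Sxy/Sxx = 1955.0625/718.875 = 2.719614
a = ȳ − b·x̄ = 60.5375 − 2.719614·21.125 = 3.085655
ŷ(29) = a + b·29 = 3.085655 + 2.719614·29 = 81.954460

81.954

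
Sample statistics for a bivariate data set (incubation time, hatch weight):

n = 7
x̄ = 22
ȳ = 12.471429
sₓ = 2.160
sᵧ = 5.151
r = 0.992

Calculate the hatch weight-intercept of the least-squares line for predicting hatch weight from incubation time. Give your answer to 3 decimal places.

-39.573

b = r · sᵧ/sₓ = 0.992 · 5.151/2.16 = 2.365644
a = ȳ − b·x̄ = 12.471429 − 2.365644·22 = -39.572749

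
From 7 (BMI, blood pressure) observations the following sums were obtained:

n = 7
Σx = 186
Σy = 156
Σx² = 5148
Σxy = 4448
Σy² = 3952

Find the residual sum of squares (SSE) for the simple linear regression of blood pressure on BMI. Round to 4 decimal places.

Sxx = Σx² − (Σx)²/n = 5148 − 4942.285714 = 205.714286
Sxy = Σxy − (Σx)(Σy)/n = 4448 − 4145.142857 = 302.857143
Syy = Σy² − (Σy)²/n = 3952 − 3476.571429 = 475.428571
b = Sxy/Sxx = 302.857143/205.714286 = 1.472222
SSE = Syy − b·Sxy = 475.428571 − 1.472222·302.857143 = 29.555556

29.5556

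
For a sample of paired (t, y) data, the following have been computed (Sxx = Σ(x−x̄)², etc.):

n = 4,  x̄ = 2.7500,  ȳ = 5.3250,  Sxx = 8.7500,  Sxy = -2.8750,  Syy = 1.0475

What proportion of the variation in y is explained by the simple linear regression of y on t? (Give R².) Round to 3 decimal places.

R² = Sxy²/(Sxx·Syy) = (-2.875)²/(8.75·1.0475) = 0.901807

0.902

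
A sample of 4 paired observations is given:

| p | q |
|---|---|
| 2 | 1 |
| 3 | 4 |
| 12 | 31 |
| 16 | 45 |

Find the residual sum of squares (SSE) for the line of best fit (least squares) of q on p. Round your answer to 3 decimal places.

n = 4, Σx = 33, Σy = 81, Σxy = 1106, Σx² = 413, Σy² = 3003
Sxx = Σx² − (Σx)²/n = 413 − 272.25 = 140.75
Sxy = Σxy − (Σx)(Σy)/n = 1106 − 668.25 = 437.75
Syy = Σy² − (Σy)²/n = 3003 − 1640.25 = 1362.75
b = Sxy/Sxx = 437.75/140.75 = 3.110124
SSE = Syy − b·Sxy = 1362.75 − 3.110124·437.75 = 1.293073

1.293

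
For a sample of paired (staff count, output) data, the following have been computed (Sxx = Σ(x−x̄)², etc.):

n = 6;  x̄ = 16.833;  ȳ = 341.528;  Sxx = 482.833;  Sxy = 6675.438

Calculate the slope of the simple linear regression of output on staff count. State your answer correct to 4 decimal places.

13.8256

b = Sxy/Sxx = 6675.438/482.833 = 13.825563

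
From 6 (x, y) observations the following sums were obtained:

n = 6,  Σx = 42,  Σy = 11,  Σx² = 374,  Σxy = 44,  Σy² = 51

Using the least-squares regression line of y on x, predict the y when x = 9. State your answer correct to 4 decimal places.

1.0083

Sxx = Σx² − (Σx)²/n = 374 − 294 = 80
Sxy = Σxy − (Σx)(Σy)/n = 44 − 77 = -33
b = Sxy/Sxx = -33/80 = -0.4125
a = ȳ − b·x̄ = 1.833333 − (-0.4125)·7 = 4.720833
ŷ(9) = a + b·9 = 4.720833 + (-0.4125)·9 = 1.008333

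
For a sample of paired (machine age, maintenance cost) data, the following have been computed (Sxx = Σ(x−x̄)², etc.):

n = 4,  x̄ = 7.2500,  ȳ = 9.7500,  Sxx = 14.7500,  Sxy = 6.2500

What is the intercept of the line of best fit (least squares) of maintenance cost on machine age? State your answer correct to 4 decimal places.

b = Sxy/Sxx = 6.25/14.75 = 0.423729
a = ȳ − b·x̄ = 9.75 − 0.423729·7.25 = 6.677966

6.6780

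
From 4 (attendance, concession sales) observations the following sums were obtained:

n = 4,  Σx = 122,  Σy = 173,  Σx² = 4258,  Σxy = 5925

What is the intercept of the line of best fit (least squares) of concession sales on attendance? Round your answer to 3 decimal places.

6.417

Sxx = Σx² − (Σx)²/n = 4258 − 3721 = 537
Sxy = Σxy − (Σx)(Σy)/n = 5925 − 5276.5 = 648.5
b = Sxy/Sxx = 648.5/537 = 1.207635
a = ȳ − b·x̄ = 43.25 − 1.207635·30.5 = 6.417132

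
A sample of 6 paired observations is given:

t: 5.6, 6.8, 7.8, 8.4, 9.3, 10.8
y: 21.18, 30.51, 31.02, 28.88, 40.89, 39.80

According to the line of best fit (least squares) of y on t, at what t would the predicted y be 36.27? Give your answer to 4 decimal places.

9.3013

n = 6, Σx = 48.7, Σy = 192.28, Σxy = 1620.741, Σx² = 412.13
Sxx = Σx² − (Σx)²/n = 412.13 − 395.281667 = 16.848333
Sxy = Σxy − (Σx)(Σy)/n = 1620.741 − 1560.672667 = 60.068333
b = Sxy/Sxx = 60.068333/16.848333 = 3.565239
a = ȳ − b·x̄ = 32.046667 − 3.565239·8.116667 = 3.108811
Set a + b·x = 36.27: x = (36.27 − 3.108811) / 3.565239 = 9.301253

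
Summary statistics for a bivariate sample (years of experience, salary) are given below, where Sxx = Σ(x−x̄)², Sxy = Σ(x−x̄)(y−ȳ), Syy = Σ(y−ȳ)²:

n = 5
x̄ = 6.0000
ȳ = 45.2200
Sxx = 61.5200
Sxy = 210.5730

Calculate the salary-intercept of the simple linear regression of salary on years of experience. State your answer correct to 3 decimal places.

24.683

b = Sxy/Sxx = 210.573/61.52 = 3.422838
a = ȳ − b·x̄ = 45.22 − 3.422838·6 = 24.682971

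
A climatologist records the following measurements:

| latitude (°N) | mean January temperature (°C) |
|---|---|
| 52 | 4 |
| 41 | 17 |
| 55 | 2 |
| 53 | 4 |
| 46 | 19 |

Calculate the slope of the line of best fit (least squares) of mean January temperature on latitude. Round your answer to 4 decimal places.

-1.2868

n = 5, Σx = 247, Σy = 46, Σxy = 2101, Σx² = 12335
Sxx = Σx² − (Σx)²/n = 12335 − 12201.8 = 133.2
Sxy = Σxy − (Σx)(Σy)/n = 2101 − 2272.4 = -171.4
b = Sxy/Sxx = -171.4/133.2 = -1.286787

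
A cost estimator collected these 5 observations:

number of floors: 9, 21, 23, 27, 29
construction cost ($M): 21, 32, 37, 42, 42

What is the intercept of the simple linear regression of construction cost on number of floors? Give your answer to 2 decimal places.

n = 5, Σx = 109, Σy = 174, Σxy = 4064, Σx² = 2621
Sxx = Σx² − (Σx)²/n = 2621 − 2376.2 = 244.8
Sxy = Σxy − (Σx)(Σy)/n = 4064 − 3793.2 = 270.8
b = Sxy/Sxx = 270.8/244.8 = 1.106209
a = ȳ − b·x̄ = 34.8 − 1.106209·21.8 = 10.684641

10.68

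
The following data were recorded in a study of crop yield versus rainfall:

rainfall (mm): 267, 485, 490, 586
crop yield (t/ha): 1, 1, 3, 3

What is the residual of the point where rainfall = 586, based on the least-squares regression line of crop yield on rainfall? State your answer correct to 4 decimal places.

n = 4, Σx = 1828, Σy = 8, Σxy = 3980, Σx² = 890010
Sxx = Σx² − (Σx)²/n = 890010 − 835396 = 54614
Sxy = Σxy − (Σx)(Σy)/n = 3980 − 3656 = 324
b = Sxy/Sxx = 324/54614 = 0.005933
a = ȳ − b·x̄ = 2 − 0.005933·457 = -0.711173
ŷ(586) = -0.711173 + 0.005933·586 = 2.765298
residual = y − ŷ = 3 − 2.765298 = 0.234702

0.2347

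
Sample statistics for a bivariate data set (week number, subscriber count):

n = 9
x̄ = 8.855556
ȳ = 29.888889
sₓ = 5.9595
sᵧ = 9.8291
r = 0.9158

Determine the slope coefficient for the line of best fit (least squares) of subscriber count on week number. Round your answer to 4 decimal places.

1.5104

b = r · sᵧ/sₓ = 0.9158 · 9.8291/5.9595 = 1.510444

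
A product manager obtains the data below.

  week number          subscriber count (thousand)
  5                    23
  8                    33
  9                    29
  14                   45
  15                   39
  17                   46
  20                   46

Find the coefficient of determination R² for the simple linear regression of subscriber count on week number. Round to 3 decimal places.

n = 7, Σx = 88, Σy = 261, Σxy = 3557, Σx² = 1280, Σy² = 10237
Sxx = Σx² − (Σx)²/n = 1280 − 1106.285714 = 173.714286
Sxy = Σxy − (Σx)(Σy)/n = 3557 − 3281.142857 = 275.857143
Syy = Σy² − (Σy)²/n = 10237 − 9731.571429 = 505.428571
R² = Sxy²/(Sxx·Syy) = (275.857143)²/(173.714286·505.428571) = 0.866709

0.867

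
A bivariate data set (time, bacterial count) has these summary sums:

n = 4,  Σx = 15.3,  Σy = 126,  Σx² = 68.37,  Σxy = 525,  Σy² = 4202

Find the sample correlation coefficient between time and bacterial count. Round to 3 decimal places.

0.899

Sxx = Σx² − (Σx)²/n = 68.37 − 58.5225 = 9.8475
Sxy = Σxy − (Σx)(Σy)/n = 525 − 481.95 = 43.05
Syy = Σy² − (Σy)²/n = 4202 − 3969 = 233
r = Sxy/√(Sxx·Syy) = 43.05/√(2294.4675) = 43.05/47.900600 = 0.898736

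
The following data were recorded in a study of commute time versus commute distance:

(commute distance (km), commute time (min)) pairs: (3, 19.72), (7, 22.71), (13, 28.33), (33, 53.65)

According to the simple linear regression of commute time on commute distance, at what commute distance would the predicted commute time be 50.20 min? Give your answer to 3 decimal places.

30.517

n = 4, Σx = 56, Σy = 124.41, Σxy = 2356.87, Σx² = 1316
Sxx = Σx² − (Σx)²/n = 1316 − 784 = 532
Sxy = Σxy − (Σx)(Σy)/n = 2356.87 − 1741.74 = 615.13
b = Sxy/Sxx = 615.13/532 = 1.156259
a = ȳ − b·x̄ = 31.1025 − 1.156259·14 = 14.914868
Set a + b·x = 50.20: x = (50.20 − 14.914868) / 1.156259 = 30.516623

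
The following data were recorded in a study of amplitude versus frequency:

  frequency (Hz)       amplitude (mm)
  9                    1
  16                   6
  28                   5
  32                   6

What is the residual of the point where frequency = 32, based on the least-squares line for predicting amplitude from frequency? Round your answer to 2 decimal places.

-0.23

n = 4, Σx = 85, Σy = 18, Σxy = 437, Σx² = 2145
Sxx = Σx² − (Σx)²/n = 2145 − 1806.25 = 338.75
Sxy = Σxy − (Σx)(Σy)/n = 437 − 382.5 = 54.5
b = Sxy/Sxx = 54.5/338.75 = 0.160886
a = ȳ − b·x̄ = 4.5 − 0.160886·21.25 = 1.081181
ŷ(32) = 1.081181 + 0.160886·32 = 6.229520
residual = y − ŷ = 6 − 6.229520 = -0.229520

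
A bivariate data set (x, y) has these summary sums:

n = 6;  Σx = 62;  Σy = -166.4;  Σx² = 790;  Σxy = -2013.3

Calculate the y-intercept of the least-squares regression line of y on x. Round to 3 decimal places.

Sxx = Σx² − (Σx)²/n = 790 − 640.666667 = 149.333333
Sxy = Σxy − (Σx)(Σy)/n = -2013.3 − (-1719.466667) = -293.833333
b = Sxy/Sxx = -293.833333/149.333333 = -1.967634
a = ȳ − b·x̄ = -27.733333 − (-1.967634)·10.333333 = -7.401116

-7.401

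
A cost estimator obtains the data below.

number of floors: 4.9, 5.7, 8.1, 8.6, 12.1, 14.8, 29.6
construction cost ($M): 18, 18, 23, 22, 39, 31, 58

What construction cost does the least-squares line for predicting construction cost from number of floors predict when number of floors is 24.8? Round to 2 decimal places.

50.87

n = 7, Σx = 83.8, Σy = 209, Σxy = 3213.8, Σx² = 1437.68
Sxx = Σx² − (Σx)²/n = 1437.68 − 1003.205714 = 434.474286
Sxy = Σxy − (Σx)(Σy)/n = 3213.8 − 2502.028571 = 711.771429
b = Sxy/Sxx = 711.771429/434.474286 = 1.638236
a = ȳ − b·x̄ = 29.857143 − 1.638236·11.971429 = 10.245117
ŷ(24.8) = a + b·24.8 = 10.245117 + 1.638236·24.8 = 50.873371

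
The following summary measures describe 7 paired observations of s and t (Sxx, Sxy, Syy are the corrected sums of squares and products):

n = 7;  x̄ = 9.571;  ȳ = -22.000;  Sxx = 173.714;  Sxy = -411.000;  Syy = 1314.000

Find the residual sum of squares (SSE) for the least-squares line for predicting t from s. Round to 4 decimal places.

b = Sxy/Sxx = -411/173.714 = -2.365958
SSE = Syy − b·Sxy = 1314 − (-2.365958)·(-411) = 341.591328

341.5913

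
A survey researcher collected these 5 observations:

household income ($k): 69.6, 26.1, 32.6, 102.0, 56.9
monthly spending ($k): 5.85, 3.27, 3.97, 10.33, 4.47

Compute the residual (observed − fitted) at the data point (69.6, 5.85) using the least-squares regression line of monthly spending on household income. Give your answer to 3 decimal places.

-0.796

n = 5, Σx = 287.2, Σy = 27.89, Σxy = 1929.932, Σx² = 20229.74
Sxx = Σx² − (Σx)²/n = 20229.74 − 16496.768 = 3732.972
Sxy = Σxy − (Σx)(Σy)/n = 1929.932 − 1602.0016 = 327.9304
b = Sxy/Sxx = 327.9304/3732.972 = 0.087847
a = ȳ − b·x̄ = 5.578 − 0.087847·57.44 = 0.532068
ŷ(69.6) = 0.532068 + 0.087847·69.6 = 6.646220
residual = y − ŷ = 5.85 − 6.646220 = -0.796220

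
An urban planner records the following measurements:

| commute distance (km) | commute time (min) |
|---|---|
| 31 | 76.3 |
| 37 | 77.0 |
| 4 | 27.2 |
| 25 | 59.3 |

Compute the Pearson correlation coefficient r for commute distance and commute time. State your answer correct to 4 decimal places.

n = 4, Σx = 97, Σy = 239.8, Σxy = 6805.6, Σx² = 2971, Σy² = 16007.02
Sxx = Σx² − (Σx)²/n = 2971 − 2352.25 = 618.75
Sxy = Σxy − (Σx)(Σy)/n = 6805.6 − 5815.15 = 990.45
Syy = Σy² − (Σy)²/n = 16007.02 − 14376.01 = 1631.01
r = Sxy/√(Sxx·Syy) = 990.45/√(1009187.4375) = 990.45/1004.583216 = 0.985931

0.9859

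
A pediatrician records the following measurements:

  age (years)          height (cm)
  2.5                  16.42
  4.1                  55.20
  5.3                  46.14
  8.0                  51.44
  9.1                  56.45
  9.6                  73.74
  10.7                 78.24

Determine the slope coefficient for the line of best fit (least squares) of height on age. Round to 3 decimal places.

5.621

n = 7, Σx = 49.3, Σy = 377.63, Σxy = 2982.199, Σx² = 404.61
Sxx = Σx² − (Σx)²/n = 404.61 − 347.212857 = 57.397143
Sxy = Σxy − (Σx)(Σy)/n = 2982.199 − 2659.594143 = 322.604857
b = Sxy/Sxx = 322.604857/57.397143 = 5.620573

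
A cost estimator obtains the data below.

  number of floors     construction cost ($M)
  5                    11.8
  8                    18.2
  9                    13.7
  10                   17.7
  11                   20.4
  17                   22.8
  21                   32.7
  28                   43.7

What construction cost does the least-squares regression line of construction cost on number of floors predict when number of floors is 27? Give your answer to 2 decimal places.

40.50

n = 8, Σx = 109, Σy = 181, Σxy = 3027.2, Σx² = 1905
Sxx = Σx² − (Σx)²/n = 1905 − 1485.125 = 419.875
Sxy = Σxy − (Σx)(Σy)/n = 3027.2 − 2466.125 = 561.075
b = Sxy/Sxx = 561.075/419.875 = 1.336291
a = ȳ − b·x̄ = 22.625 − 1.336291·13.625 = 4.418041
ŷ(27) = a + b·27 = 4.418041 + 1.336291·27 = 40.497886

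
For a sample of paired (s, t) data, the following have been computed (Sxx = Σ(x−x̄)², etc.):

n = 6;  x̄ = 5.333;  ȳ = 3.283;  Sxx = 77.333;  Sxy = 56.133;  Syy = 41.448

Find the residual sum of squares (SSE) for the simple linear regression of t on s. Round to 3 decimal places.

0.703

b = Sxy/Sxx = 56.133/77.333 = 0.725861
SSE = Syy − b·Sxy = 41.448 − 0.725861·56.133 = 0.703251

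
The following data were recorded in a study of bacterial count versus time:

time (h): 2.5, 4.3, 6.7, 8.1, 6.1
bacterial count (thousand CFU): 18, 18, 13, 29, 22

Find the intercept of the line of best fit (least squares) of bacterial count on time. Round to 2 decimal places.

12.82

n = 5, Σx = 27.7, Σy = 100, Σxy = 578.6, Σx² = 172.45
Sxx = Σx² − (Σx)²/n = 172.45 − 153.458 = 18.992
Sxy = Σxy − (Σx)(Σy)/n = 578.6 − 554 = 24.6
b = Sxy/Sxx = 24.6/18.992 = 1.295282
a = ȳ − b·x̄ = 20 − 1.295282·5.54 = 12.824136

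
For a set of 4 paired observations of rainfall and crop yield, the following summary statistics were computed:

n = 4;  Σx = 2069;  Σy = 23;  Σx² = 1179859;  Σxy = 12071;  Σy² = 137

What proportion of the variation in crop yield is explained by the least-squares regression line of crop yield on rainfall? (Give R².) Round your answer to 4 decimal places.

0.0583

Sxx = Σx² − (Σx)²/n = 1179859 − 1070190.25 = 109668.75
Sxy = Σxy − (Σx)(Σy)/n = 12071 − 11896.75 = 174.25
Syy = Σy² − (Σy)²/n = 137 − 132.25 = 4.75
R² = Sxy²/(Sxx·Syy) = (174.25)²/(109668.75·4.75) = 0.058287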